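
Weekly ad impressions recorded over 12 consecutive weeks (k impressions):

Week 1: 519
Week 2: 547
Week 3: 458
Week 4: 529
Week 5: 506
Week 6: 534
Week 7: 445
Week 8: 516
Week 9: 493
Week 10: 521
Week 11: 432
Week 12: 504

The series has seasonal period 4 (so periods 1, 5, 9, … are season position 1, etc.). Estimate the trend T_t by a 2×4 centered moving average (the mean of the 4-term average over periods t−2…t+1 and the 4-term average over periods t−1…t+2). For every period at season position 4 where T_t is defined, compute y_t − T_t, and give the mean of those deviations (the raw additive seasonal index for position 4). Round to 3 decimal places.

20.625

Season position 4 occurs at t = 4, 8 (where T_t is defined).
t=4: T_4 = 508.37500; y_4 − T_4 = 529 − 508.37500 = 20.62500
t=8: T_8 = 495.37500; y_8 − T_8 = 516 − 495.37500 = 20.62500
Mean deviation: (20.62500 + 20.62500) / 2 = 20.625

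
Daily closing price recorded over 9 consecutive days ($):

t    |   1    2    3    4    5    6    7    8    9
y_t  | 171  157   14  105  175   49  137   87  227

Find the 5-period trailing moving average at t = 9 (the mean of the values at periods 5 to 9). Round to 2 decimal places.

135.00

Sum of periods 5–9: 175 + 49 + 137 + 87 + 227 = 675
Divide by 5: 675 / 5 = 135.00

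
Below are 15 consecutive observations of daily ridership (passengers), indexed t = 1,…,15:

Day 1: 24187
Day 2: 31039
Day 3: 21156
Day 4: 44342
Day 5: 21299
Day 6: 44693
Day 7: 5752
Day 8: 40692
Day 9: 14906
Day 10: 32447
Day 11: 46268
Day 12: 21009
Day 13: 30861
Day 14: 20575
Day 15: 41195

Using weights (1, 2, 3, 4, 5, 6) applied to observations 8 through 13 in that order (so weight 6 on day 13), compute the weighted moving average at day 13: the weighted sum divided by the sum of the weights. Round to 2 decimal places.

30625.14

Weighted sum: 1·40692 + 2·14906 + 3·32447 + 4·46268 + 5·21009 + 6·30861 = 40692 + 29812 + 97341 + 185072 + 105045 + 185166 = 643128
Weight total: 1 + 2 + 3 + 4 + 5 + 6 = 21
WMA = 643128 / 21 = 30625.14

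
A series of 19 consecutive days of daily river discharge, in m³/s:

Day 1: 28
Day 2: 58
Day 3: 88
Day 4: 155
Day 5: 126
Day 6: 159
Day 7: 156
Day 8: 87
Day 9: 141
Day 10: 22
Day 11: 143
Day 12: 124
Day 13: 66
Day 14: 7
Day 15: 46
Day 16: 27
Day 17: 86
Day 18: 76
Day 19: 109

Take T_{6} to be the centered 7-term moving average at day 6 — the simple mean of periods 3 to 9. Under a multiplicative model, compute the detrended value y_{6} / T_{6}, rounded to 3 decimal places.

Trend T_6 = (88 + 155 + 126 + 159 + 156 + 87 + 141) / 7 = 912/7 = 130.28571
Ratio to trend: 159 / 130.28571 = 1.220

1.220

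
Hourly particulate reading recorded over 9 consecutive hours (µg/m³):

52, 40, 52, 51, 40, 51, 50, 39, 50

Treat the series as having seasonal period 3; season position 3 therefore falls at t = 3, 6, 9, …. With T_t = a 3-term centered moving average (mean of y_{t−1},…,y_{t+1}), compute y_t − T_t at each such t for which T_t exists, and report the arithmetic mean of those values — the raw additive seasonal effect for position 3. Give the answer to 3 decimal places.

4.167

Season position 3 occurs at t = 3, 6 (where T_t is defined).
t=3: T_3 = 47.66667; y_3 − T_3 = 52 − 47.66667 = 4.33333
t=6: T_6 = 47.00000; y_6 − T_6 = 51 − 47.00000 = 4.00000
Mean deviation: (4.33333 + 4.00000) / 2 = 4.167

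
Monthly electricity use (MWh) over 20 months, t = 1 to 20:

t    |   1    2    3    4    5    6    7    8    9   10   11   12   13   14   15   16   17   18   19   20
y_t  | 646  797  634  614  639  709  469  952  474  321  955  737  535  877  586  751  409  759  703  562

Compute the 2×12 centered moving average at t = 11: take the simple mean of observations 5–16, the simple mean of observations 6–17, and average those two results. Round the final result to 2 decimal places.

Sum over 5–16: 639 + 709 + 469 + 952 + 474 + 321 + 955 + 737 + 535 + 877 + 586 + 751 = 8005
Sum over 6–17: 709 + 469 + 952 + 474 + 321 + 955 + 737 + 535 + 877 + 586 + 751 + 409 = 7775
CMA at t=11 = (8005 + 7775) / (2·12) = 15780 / 24 = 657.50

657.50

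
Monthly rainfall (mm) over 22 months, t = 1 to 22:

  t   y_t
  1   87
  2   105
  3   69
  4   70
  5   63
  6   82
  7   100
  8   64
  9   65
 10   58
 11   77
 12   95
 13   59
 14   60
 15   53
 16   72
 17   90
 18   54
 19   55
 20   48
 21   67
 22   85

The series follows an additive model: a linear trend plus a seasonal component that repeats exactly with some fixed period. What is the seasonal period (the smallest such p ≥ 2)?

5

First differences y_{t+1} − y_t: 18, -36, 1, -7, 19, 18, -36, 1, -7, 19, 18, -36, …
The difference pattern repeats every 5 terms and not for any smaller step, so p = 5.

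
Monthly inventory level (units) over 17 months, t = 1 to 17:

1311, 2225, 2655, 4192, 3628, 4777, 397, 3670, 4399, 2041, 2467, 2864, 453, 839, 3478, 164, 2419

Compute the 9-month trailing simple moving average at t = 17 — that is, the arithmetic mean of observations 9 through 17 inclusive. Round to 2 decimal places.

2124.89

Sum of periods 9–17: 4399 + 2041 + 2467 + 2864 + 453 + 839 + 3478 + 164 + 2419 = 19124
Divide by 9: 19124 / 9 = 2124.89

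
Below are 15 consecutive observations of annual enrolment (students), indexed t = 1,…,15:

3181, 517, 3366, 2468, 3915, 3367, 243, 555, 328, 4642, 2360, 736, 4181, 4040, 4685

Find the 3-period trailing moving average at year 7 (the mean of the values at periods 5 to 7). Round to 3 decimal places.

2508.333

Sum of periods 5–7: 3915 + 3367 + 243 = 7525
Divide by 3: 7525 / 3 = 2508.333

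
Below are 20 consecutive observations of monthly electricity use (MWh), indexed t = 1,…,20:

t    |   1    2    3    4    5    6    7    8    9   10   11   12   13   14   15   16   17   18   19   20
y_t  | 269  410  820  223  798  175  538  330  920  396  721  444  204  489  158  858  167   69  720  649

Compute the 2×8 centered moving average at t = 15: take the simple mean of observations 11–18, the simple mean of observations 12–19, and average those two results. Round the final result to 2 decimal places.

388.69

Sum over 11–18: 721 + 444 + 204 + 489 + 158 + 858 + 167 + 69 = 3110
Sum over 12–19: 444 + 204 + 489 + 158 + 858 + 167 + 69 + 720 = 3109
CMA at t=15 = (3110 + 3109) / (2·8) = 6219 / 16 = 388.69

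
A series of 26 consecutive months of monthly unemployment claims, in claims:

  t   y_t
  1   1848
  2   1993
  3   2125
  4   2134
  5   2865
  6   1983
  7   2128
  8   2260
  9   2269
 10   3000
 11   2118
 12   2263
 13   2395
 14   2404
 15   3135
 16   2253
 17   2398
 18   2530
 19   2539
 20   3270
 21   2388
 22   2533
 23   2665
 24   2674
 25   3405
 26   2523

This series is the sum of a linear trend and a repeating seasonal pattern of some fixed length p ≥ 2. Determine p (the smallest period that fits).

First differences y_{t+1} − y_t: 145, 132, 9, 731, -882, 145, 132, 9, 731, -882, 145, 132, …
The difference pattern repeats every 5 terms and not for any smaller step, so p = 5.

5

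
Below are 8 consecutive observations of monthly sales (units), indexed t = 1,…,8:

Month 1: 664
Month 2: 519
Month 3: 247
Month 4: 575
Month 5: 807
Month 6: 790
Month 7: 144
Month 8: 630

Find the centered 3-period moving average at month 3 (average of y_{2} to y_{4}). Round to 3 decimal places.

Sum of periods 2–4: 519 + 247 + 575 = 1341
Divide by 3: 1341 / 3 = 447.000

447.000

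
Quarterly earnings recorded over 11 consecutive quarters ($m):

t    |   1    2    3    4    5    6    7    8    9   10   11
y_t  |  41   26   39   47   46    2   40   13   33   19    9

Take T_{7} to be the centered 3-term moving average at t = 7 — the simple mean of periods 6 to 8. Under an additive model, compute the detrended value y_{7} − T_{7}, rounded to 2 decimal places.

21.67

Trend T_7 = (2 + 40 + 13) / 3 = 55/3 = 18.3333
Detrended value: 40 − 18.3333 = 21.67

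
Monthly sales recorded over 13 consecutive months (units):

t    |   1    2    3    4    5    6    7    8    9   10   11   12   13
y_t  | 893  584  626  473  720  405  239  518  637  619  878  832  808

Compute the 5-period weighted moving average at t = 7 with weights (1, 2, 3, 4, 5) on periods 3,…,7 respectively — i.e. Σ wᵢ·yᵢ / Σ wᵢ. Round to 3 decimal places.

436.467

Weighted sum: 1·626 + 2·473 + 3·720 + 4·405 + 5·239 = 626 + 946 + 2160 + 1620 + 1195 = 6547
Weight total: 1 + 2 + 3 + 4 + 5 = 15
WMA = 6547 / 15 = 436.467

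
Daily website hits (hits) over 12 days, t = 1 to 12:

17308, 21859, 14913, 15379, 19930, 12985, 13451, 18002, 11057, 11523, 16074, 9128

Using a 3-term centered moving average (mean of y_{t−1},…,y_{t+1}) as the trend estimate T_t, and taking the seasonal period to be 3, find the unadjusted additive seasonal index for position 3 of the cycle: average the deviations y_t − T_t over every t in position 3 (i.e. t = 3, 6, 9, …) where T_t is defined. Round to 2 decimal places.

Season position 3 occurs at t = 3, 6, 9 (where T_t is defined).
t=3: T_3 = 17383.6667; y_3 − T_3 = 14913 − 17383.6667 = -2470.6667
t=6: T_6 = 15455.3333; y_6 − T_6 = 12985 − 15455.3333 = -2470.3333
t=9: T_9 = 13527.3333; y_9 − T_9 = 11057 − 13527.3333 = -2470.3333
Mean deviation: (-2470.6667 + -2470.3333 + -2470.3333) / 3 = -2470.44

-2470.44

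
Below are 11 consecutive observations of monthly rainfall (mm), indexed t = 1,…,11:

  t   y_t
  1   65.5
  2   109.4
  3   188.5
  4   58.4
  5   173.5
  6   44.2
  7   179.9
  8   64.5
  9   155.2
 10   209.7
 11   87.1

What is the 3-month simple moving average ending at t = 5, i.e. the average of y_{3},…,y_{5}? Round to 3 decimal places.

Sum of periods 3–5: 188.5 + 58.4 + 173.5 = 420.4
Divide by 3: 420.4 / 3 = 140.133

140.133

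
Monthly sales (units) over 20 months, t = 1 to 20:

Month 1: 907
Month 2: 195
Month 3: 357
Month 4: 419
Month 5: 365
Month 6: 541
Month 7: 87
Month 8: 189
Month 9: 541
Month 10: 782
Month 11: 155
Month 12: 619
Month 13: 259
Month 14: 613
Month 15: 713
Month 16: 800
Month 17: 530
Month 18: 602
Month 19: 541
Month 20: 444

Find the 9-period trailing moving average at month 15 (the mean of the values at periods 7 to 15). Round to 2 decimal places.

439.78

Sum of periods 7–15: 87 + 189 + 541 + 782 + 155 + 619 + 259 + 613 + 713 = 3958
Divide by 9: 3958 / 9 = 439.78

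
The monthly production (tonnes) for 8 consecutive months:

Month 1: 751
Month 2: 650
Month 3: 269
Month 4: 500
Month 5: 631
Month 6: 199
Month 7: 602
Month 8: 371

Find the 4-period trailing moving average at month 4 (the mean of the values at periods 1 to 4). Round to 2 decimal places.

542.50

Sum of periods 1–4: 751 + 650 + 269 + 500 = 2170
Divide by 4: 2170 / 4 = 542.50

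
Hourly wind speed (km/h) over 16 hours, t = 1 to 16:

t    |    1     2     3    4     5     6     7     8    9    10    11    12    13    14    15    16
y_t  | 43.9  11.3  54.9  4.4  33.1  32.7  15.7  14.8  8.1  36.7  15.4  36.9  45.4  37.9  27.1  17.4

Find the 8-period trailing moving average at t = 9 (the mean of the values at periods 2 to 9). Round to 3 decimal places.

Sum of periods 2–9: 11.3 + 54.9 + 4.4 + 33.1 + 32.7 + 15.7 + 14.8 + 8.1 = 175.0
Divide by 8: 175.0 / 8 = 21.875

21.875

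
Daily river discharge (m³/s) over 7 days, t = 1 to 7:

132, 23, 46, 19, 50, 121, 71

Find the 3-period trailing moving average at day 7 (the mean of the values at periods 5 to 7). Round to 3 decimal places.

80.667

Sum of periods 5–7: 50 + 121 + 71 = 242
Divide by 3: 242 / 3 = 80.667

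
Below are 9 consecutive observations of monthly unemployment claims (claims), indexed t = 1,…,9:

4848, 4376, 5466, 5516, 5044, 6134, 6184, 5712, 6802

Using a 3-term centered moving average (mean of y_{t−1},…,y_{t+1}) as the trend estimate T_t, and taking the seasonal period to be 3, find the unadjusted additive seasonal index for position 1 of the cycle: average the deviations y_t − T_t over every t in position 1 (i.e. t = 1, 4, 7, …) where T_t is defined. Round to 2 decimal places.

174.00

Season position 1 occurs at t = 4, 7 (where T_t is defined).
t=4: T_4 = 5342.0000; y_4 − T_4 = 5516 − 5342.0000 = 174.0000
t=7: T_7 = 6010.0000; y_7 − T_7 = 6184 − 6010.0000 = 174.0000
Mean deviation: (174.0000 + 174.0000) / 2 = 174.00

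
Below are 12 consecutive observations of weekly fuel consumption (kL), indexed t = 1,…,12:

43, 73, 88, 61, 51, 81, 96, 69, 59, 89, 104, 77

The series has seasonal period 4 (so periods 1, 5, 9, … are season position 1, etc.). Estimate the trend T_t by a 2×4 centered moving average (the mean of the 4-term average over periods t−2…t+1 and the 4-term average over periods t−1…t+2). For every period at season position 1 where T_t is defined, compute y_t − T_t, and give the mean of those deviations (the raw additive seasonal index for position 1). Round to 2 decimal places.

Season position 1 occurs at t = 5, 9 (where T_t is defined).
t=5: T_5 = 71.2500; y_5 − T_5 = 51 − 71.2500 = -20.2500
t=9: T_9 = 79.2500; y_9 − T_9 = 59 − 79.2500 = -20.2500
Mean deviation: (-20.2500 + -20.2500) / 2 = -20.25

-20.25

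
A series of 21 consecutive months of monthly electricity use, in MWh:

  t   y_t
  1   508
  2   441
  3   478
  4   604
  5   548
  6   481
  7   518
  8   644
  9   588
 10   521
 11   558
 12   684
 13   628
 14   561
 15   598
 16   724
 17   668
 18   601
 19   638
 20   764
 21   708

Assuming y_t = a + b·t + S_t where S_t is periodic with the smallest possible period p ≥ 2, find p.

4

First differences y_{t+1} − y_t: -67, 37, 126, -56, -67, 37, 126, -56, -67, 37, …
The difference pattern repeats every 4 terms and not for any smaller step, so p = 4.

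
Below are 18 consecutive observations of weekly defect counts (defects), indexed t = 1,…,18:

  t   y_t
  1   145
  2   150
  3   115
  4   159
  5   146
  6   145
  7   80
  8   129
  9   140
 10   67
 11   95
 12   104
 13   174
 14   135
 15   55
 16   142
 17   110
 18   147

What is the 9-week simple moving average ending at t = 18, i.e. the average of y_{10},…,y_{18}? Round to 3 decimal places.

114.333

Sum of periods 10–18: 67 + 95 + 104 + 174 + 135 + 55 + 142 + 110 + 147 = 1029
Divide by 9: 1029 / 9 = 114.333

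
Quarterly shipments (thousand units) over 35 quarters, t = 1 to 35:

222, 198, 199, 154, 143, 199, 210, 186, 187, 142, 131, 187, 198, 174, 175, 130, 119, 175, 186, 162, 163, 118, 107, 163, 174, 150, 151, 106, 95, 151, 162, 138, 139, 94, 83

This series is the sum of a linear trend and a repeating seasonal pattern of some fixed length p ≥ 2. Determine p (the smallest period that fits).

First differences y_{t+1} − y_t: -24, 1, -45, -11, 56, 11, -24, 1, -45, -11, 56, 11, -24, 1, …
The difference pattern repeats every 6 terms and not for any smaller step, so p = 6.

6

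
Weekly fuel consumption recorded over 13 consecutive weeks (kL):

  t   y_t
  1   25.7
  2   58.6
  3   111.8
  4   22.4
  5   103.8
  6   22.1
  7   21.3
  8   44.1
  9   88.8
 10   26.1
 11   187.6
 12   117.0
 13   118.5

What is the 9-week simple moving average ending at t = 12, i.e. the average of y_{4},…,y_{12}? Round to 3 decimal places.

70.356

Sum of periods 4–12: 22.4 + 103.8 + 22.1 + 21.3 + 44.1 + 88.8 + 26.1 + 187.6 + 117.0 = 633.2
Divide by 9: 633.2 / 9 = 70.356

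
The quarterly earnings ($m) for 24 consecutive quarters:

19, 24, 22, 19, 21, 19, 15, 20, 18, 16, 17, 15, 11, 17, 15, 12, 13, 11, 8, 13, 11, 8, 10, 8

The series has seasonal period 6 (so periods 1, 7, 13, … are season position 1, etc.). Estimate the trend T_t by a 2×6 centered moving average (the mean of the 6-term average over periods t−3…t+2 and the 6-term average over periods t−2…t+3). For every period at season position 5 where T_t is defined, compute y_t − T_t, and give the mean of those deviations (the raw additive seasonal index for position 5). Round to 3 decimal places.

1.028

Season position 5 occurs at t = 5, 11, 17 (where T_t is defined).
t=5: T_5 = 19.66667; y_5 − T_5 = 21 − 19.66667 = 1.33333
t=11: T_11 = 15.91667; y_11 − T_11 = 17 − 15.91667 = 1.08333
t=17: T_17 = 12.33333; y_17 − T_17 = 13 − 12.33333 = 0.66667
Mean deviation: (1.33333 + 1.08333 + 0.66667) / 3 = 1.028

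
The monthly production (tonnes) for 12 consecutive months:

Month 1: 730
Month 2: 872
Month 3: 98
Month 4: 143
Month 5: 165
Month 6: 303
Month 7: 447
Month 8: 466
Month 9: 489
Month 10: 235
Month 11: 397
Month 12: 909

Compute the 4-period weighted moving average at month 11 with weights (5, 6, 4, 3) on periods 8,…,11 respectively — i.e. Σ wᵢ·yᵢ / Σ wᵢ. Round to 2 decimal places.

410.83

Weighted sum: 5·466 + 6·489 + 4·235 + 3·397 = 2330 + 2934 + 940 + 1191 = 7395
Weight total: 5 + 6 + 4 + 3 = 18
WMA = 7395 / 18 = 410.83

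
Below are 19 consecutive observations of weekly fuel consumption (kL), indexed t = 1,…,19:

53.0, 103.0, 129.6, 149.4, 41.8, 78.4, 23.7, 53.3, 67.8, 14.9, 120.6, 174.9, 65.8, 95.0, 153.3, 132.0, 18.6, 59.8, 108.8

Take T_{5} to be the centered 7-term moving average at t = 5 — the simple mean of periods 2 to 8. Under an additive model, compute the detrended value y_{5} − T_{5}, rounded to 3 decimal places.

Trend T_5 = (103.0 + 129.6 + 149.4 + 41.8 + 78.4 + 23.7 + 53.3) / 7 = 579.2/7 = 82.74286
Detrended value: 41.8 − 82.74286 = -40.943

-40.943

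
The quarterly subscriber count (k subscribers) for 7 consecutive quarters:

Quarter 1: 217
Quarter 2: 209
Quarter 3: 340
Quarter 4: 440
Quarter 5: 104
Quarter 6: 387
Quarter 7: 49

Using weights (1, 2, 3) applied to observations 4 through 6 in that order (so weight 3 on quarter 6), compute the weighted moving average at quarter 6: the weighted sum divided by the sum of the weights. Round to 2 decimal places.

301.50

Weighted sum: 1·440 + 2·104 + 3·387 = 440 + 208 + 1161 = 1809
Weight total: 1 + 2 + 3 = 6
WMA = 1809 / 6 = 301.50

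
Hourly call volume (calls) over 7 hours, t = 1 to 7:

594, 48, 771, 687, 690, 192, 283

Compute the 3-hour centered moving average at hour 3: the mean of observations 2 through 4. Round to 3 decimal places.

502.000

Sum of periods 2–4: 48 + 771 + 687 = 1506
Divide by 3: 1506 / 3 = 502.000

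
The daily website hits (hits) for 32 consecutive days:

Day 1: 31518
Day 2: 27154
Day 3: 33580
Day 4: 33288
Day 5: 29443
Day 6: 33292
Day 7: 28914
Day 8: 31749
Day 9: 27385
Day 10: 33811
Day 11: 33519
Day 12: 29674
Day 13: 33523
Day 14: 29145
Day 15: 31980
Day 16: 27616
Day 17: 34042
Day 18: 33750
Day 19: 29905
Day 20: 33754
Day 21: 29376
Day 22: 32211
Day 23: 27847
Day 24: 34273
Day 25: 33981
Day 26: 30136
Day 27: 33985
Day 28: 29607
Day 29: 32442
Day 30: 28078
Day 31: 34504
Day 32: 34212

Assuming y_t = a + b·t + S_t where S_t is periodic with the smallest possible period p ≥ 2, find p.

7

First differences y_{t+1} − y_t: -4364, 6426, -292, -3845, 3849, -4378, 2835, -4364, 6426, -292, -3845, 3849, -4378, 2835, -4364, 6426, …
The difference pattern repeats every 7 terms and not for any smaller step, so p = 7.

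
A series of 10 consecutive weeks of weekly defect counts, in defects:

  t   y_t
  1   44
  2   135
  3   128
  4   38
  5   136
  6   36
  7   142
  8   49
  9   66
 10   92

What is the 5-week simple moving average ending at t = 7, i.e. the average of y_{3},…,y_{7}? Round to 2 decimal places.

96.00

Sum of periods 3–7: 128 + 38 + 136 + 36 + 142 = 480
Divide by 5: 480 / 5 = 96.00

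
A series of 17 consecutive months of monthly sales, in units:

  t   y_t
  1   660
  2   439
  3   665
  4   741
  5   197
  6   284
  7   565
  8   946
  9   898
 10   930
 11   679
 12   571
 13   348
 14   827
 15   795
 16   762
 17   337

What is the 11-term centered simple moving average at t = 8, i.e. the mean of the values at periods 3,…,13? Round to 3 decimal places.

620.364

Sum of periods 3–13: 665 + 741 + 197 + 284 + 565 + 946 + 898 + 930 + 679 + 571 + 348 = 6824
Divide by 11: 6824 / 11 = 620.364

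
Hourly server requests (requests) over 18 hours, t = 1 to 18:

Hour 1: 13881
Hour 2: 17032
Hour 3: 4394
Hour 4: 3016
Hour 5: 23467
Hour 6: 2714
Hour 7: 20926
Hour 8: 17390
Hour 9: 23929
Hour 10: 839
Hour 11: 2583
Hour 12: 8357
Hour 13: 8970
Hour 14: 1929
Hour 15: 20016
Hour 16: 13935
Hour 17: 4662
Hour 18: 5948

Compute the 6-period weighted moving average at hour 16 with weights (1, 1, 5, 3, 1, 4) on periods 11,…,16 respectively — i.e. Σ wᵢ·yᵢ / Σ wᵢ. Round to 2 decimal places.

9155.53

Weighted sum: 1·2583 + 1·8357 + 5·8970 + 3·1929 + 1·20016 + 4·13935 = 2583 + 8357 + 44850 + 5787 + 20016 + 55740 = 137333
Weight total: 1 + 1 + 5 + 3 + 1 + 4 = 15
WMA = 137333 / 15 = 9155.53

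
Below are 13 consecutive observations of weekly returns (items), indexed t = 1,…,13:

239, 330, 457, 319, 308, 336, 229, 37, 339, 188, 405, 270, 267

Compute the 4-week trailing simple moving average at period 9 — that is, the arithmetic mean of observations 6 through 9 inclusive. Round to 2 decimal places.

235.25

Sum of periods 6–9: 336 + 229 + 37 + 339 = 941
Divide by 4: 941 / 4 = 235.25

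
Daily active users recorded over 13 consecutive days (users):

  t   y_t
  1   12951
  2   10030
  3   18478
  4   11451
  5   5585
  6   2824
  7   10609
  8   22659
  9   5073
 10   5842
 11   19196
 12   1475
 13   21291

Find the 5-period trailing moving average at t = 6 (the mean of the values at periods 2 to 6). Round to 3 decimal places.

9673.600

Sum of periods 2–6: 10030 + 18478 + 11451 + 5585 + 2824 = 48368
Divide by 5: 48368 / 5 = 9673.600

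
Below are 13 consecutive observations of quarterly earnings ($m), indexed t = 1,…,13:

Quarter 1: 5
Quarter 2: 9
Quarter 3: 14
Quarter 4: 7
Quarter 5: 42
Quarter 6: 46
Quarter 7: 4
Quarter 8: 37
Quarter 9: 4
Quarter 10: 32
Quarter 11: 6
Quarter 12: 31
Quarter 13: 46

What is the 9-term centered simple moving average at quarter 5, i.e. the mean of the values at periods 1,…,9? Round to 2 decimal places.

Sum of periods 1–9: 5 + 9 + 14 + 7 + 42 + 46 + 4 + 37 + 4 = 168
Divide by 9: 168 / 9 = 18.67

18.67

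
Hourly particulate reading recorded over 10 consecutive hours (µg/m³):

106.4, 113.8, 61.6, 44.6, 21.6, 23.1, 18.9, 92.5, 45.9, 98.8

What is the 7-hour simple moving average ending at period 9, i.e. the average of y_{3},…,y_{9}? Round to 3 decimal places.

44.029

Sum of periods 3–9: 61.6 + 44.6 + 21.6 + 23.1 + 18.9 + 92.5 + 45.9 = 308.2
Divide by 7: 308.2 / 7 = 44.029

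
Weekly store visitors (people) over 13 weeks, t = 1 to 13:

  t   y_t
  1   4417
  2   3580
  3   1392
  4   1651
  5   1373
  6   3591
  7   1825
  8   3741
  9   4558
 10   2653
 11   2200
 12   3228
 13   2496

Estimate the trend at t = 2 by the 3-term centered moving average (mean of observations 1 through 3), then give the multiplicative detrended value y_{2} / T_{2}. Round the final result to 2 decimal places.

Trend T_2 = (4417 + 3580 + 1392) / 3 = 9389/3 = 3129.6667
Ratio to trend: 3580 / 3129.6667 = 1.14

1.14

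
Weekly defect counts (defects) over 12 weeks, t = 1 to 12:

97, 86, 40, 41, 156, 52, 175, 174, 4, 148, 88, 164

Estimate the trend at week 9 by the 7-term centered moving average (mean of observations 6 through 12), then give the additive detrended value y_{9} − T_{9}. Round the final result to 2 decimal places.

-111.00

Trend T_9 = (52 + 175 + 174 + 4 + 148 + 88 + 164) / 7 = 805/7 = 115.0000
Detrended value: 4 − 115.0000 = -111.00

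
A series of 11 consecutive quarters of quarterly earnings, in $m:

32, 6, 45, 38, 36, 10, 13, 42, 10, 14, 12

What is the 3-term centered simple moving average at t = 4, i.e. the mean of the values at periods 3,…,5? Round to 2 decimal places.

Sum of periods 3–5: 45 + 38 + 36 = 119
Divide by 3: 119 / 3 = 39.67

39.67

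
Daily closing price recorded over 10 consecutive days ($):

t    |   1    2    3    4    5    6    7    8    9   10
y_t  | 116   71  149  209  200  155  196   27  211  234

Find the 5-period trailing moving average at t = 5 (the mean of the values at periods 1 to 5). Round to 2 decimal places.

149.00

Sum of periods 1–5: 116 + 71 + 149 + 209 + 200 = 745
Divide by 5: 745 / 5 = 149.00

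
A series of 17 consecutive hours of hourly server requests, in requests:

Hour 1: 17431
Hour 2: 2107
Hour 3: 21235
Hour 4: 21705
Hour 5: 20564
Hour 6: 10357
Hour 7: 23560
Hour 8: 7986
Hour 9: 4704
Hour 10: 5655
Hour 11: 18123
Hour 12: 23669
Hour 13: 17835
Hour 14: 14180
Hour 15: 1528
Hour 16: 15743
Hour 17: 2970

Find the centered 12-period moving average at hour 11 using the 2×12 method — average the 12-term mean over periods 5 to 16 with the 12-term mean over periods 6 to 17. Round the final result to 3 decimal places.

Sum over 5–16: 20564 + 10357 + 23560 + 7986 + 4704 + 5655 + 18123 + 23669 + 17835 + 14180 + 1528 + 15743 = 163904
Sum over 6–17: 10357 + 23560 + 7986 + 4704 + 5655 + 18123 + 23669 + 17835 + 14180 + 1528 + 15743 + 2970 = 146310
CMA at t=11 = (163904 + 146310) / (2·12) = 310214 / 24 = 12925.583

12925.583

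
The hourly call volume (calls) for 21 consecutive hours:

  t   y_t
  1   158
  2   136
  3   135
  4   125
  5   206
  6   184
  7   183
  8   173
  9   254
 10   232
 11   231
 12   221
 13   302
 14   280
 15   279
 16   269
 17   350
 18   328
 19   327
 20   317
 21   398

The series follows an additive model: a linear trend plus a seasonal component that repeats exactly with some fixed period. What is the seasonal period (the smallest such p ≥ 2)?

4

First differences y_{t+1} − y_t: -22, -1, -10, 81, -22, -1, -10, 81, -22, -1, …
The difference pattern repeats every 4 terms and not for any smaller step, so p = 4.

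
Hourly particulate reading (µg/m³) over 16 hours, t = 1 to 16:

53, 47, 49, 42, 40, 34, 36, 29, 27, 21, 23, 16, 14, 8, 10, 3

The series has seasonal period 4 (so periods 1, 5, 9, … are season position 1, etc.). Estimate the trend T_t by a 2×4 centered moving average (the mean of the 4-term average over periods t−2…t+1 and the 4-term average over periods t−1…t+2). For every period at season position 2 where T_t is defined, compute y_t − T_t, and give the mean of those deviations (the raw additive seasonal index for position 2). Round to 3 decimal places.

Season position 2 occurs at t = 6, 10, 14 (where T_t is defined).
t=6: T_6 = 36.37500; y_6 − T_6 = 34 − 36.37500 = -2.37500
t=10: T_10 = 23.37500; y_10 − T_10 = 21 − 23.37500 = -2.37500
t=14: T_14 = 10.37500; y_14 − T_14 = 8 − 10.37500 = -2.37500
Mean deviation: (-2.37500 + -2.37500 + -2.37500) / 3 = -2.375

-2.375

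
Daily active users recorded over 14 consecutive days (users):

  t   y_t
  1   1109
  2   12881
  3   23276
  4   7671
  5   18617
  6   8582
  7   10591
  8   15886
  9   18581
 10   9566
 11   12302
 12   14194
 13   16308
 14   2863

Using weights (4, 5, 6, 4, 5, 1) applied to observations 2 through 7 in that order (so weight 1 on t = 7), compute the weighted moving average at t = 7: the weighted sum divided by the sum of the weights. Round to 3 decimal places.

Weighted sum: 4·12881 + 5·23276 + 6·7671 + 4·18617 + 5·8582 + 1·10591 = 51524 + 116380 + 46026 + 74468 + 42910 + 10591 = 341899
Weight total: 4 + 5 + 6 + 4 + 5 + 1 = 25
WMA = 341899 / 25 = 13675.960

13675.960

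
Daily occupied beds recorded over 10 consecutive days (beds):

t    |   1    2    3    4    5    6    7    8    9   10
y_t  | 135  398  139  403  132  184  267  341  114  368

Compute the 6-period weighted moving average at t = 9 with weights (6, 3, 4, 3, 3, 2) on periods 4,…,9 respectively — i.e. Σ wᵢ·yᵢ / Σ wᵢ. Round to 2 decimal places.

266.76

Weighted sum: 6·403 + 3·132 + 4·184 + 3·267 + 3·341 + 2·114 = 2418 + 396 + 736 + 801 + 1023 + 228 = 5602
Weight total: 6 + 3 + 4 + 3 + 3 + 2 = 21
WMA = 5602 / 21 = 266.76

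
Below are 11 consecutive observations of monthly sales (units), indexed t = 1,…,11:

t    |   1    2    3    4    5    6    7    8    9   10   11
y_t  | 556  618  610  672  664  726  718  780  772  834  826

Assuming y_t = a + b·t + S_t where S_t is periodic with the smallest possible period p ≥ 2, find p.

First differences y_{t+1} − y_t: 62, -8, 62, -8, 62, -8, …
The difference pattern repeats every 2 terms and not for any smaller step, so p = 2.

2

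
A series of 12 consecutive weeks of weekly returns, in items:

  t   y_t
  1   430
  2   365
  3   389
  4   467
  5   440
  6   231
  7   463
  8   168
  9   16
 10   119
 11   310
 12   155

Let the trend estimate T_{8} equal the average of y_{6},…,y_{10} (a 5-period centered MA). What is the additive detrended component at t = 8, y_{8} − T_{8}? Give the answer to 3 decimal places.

Trend T_8 = (231 + 463 + 168 + 16 + 119) / 5 = 997/5 = 199.40000
Detrended value: 168 − 199.40000 = -31.400

-31.400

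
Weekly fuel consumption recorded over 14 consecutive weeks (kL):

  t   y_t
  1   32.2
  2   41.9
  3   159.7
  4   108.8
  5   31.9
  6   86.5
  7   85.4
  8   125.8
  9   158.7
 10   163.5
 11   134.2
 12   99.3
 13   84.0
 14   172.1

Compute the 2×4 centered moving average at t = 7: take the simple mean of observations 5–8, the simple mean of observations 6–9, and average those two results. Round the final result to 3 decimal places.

98.250

Sum over 5–8: 31.9 + 86.5 + 85.4 + 125.8 = 329.6
Sum over 6–9: 86.5 + 85.4 + 125.8 + 158.7 = 456.4
CMA at t=7 = (329.6 + 456.4) / (2·4) = 786.0 / 8 = 98.250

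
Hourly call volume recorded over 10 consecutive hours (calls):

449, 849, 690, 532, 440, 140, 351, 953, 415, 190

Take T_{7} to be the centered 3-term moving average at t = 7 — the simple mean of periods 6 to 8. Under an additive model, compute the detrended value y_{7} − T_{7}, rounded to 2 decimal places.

-130.33

Trend T_7 = (140 + 351 + 953) / 3 = 1444/3 = 481.3333
Detrended value: 351 − 481.3333 = -130.33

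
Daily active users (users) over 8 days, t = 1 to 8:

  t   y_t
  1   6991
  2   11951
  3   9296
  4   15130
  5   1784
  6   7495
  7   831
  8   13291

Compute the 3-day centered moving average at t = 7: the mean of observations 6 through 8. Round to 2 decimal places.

7205.67

Sum of periods 6–8: 7495 + 831 + 13291 = 21617
Divide by 3: 21617 / 3 = 7205.67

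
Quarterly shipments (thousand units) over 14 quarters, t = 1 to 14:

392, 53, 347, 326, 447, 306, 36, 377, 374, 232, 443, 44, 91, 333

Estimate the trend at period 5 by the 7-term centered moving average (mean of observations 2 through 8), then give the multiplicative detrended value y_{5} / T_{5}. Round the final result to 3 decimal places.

1.654

Trend T_5 = (53 + 347 + 326 + 447 + 306 + 36 + 377) / 7 = 1892/7 = 270.28571
Ratio to trend: 447 / 270.28571 = 1.654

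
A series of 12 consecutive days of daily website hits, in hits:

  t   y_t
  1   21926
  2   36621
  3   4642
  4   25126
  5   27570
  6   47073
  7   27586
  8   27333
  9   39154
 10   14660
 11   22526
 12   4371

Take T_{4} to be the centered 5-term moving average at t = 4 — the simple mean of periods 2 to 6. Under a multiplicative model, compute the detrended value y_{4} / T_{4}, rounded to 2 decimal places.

Trend T_4 = (36621 + 4642 + 25126 + 27570 + 47073) / 5 = 141032/5 = 28206.4000
Ratio to trend: 25126 / 28206.4000 = 0.89

0.89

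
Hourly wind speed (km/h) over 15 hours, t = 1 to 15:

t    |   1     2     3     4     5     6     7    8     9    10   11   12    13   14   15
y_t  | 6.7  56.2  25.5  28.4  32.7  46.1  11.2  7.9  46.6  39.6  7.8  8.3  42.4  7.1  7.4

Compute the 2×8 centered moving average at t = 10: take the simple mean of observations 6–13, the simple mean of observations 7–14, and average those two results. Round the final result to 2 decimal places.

23.80

Sum over 6–13: 46.1 + 11.2 + 7.9 + 46.6 + 39.6 + 7.8 + 8.3 + 42.4 = 209.9
Sum over 7–14: 11.2 + 7.9 + 46.6 + 39.6 + 7.8 + 8.3 + 42.4 + 7.1 = 170.9
CMA at t=10 = (209.9 + 170.9) / (2·8) = 380.8 / 16 = 23.80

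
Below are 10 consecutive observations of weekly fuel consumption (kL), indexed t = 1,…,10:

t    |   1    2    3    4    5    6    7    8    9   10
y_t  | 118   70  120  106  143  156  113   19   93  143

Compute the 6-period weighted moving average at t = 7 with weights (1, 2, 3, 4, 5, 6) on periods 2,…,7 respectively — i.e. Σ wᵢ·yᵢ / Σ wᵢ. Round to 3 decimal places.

126.571

Weighted sum: 1·70 + 2·120 + 3·106 + 4·143 + 5·156 + 6·113 = 70 + 240 + 318 + 572 + 780 + 678 = 2658
Weight total: 1 + 2 + 3 + 4 + 5 + 6 = 21
WMA = 2658 / 21 = 126.571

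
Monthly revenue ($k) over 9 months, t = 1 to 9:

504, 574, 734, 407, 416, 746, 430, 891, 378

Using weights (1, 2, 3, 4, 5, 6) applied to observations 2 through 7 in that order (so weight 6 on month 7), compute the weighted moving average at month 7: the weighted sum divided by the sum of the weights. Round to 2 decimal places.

535.10

Weighted sum: 1·574 + 2·734 + 3·407 + 4·416 + 5·746 + 6·430 = 574 + 1468 + 1221 + 1664 + 3730 + 2580 = 11237
Weight total: 1 + 2 + 3 + 4 + 5 + 6 = 21
WMA = 11237 / 21 = 535.10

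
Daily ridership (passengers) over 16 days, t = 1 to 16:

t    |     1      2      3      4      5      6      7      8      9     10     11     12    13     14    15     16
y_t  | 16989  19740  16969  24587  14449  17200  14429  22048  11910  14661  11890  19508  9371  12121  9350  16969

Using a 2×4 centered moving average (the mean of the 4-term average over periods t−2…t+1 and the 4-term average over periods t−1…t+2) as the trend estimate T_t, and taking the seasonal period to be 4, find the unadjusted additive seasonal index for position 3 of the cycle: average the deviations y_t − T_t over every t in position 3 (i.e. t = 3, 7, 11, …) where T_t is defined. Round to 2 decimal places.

Season position 3 occurs at t = 3, 7, 11 (where T_t is defined).
t=3: T_3 = 19253.7500; y_3 − T_3 = 16969 − 19253.7500 = -2284.7500
t=7: T_7 = 16714.1250; y_7 − T_7 = 14429 − 16714.1250 = -2285.1250
t=11: T_11 = 14174.8750; y_11 − T_11 = 11890 − 14174.8750 = -2284.8750
Mean deviation: (-2284.7500 + -2285.1250 + -2284.8750) / 3 = -2284.92

-2284.92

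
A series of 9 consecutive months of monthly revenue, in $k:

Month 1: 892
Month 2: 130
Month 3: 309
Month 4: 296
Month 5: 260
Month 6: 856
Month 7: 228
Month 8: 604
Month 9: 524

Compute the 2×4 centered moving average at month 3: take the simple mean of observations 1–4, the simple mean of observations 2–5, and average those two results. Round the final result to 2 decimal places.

Sum over 1–4: 892 + 130 + 309 + 296 = 1627
Sum over 2–5: 130 + 309 + 296 + 260 = 995
CMA at t=3 = (1627 + 995) / (2·4) = 2622 / 8 = 327.75

327.75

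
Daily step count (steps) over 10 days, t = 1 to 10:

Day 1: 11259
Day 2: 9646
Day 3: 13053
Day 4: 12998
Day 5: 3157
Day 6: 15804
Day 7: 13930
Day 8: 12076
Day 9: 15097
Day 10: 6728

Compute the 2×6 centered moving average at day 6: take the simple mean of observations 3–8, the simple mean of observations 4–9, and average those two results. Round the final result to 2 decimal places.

Sum over 3–8: 13053 + 12998 + 3157 + 15804 + 13930 + 12076 = 71018
Sum over 4–9: 12998 + 3157 + 15804 + 13930 + 12076 + 15097 = 73062
CMA at t=6 = (71018 + 73062) / (2·6) = 144080 / 12 = 12006.67

12006.67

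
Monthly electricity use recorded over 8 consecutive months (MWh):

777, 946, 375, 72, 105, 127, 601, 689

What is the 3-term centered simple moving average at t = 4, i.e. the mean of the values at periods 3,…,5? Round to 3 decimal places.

Sum of periods 3–5: 375 + 72 + 105 = 552
Divide by 3: 552 / 3 = 184.000

184.000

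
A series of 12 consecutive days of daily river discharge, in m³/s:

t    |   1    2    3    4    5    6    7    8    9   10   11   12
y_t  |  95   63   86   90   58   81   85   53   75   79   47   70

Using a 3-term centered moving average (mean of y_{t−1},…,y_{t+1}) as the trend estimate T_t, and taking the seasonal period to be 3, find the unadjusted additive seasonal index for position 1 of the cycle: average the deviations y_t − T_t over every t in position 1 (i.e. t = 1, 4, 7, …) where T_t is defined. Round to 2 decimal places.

12.00

Season position 1 occurs at t = 4, 7, 10 (where T_t is defined).
t=4: T_4 = 78.0000; y_4 − T_4 = 90 − 78.0000 = 12.0000
t=7: T_7 = 73.0000; y_7 − T_7 = 85 − 73.0000 = 12.0000
t=10: T_10 = 67.0000; y_10 − T_10 = 79 − 67.0000 = 12.0000
Mean deviation: (12.0000 + 12.0000 + 12.0000) / 3 = 12.00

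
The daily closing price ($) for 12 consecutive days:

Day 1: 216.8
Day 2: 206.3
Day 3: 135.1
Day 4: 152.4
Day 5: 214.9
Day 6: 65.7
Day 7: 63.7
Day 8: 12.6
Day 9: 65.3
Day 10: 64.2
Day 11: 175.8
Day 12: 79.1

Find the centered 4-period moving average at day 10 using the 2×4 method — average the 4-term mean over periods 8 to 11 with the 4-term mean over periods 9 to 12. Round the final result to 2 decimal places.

87.79

Sum over 8–11: 12.6 + 65.3 + 64.2 + 175.8 = 317.9
Sum over 9–12: 65.3 + 64.2 + 175.8 + 79.1 = 384.4
CMA at t=10 = (317.9 + 384.4) / (2·4) = 702.3 / 8 = 87.79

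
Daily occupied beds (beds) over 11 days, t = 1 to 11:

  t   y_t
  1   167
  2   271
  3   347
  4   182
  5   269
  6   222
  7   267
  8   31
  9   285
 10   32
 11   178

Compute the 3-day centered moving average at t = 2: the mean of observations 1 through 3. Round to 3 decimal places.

Sum of periods 1–3: 167 + 271 + 347 = 785
Divide by 3: 785 / 3 = 261.667

261.667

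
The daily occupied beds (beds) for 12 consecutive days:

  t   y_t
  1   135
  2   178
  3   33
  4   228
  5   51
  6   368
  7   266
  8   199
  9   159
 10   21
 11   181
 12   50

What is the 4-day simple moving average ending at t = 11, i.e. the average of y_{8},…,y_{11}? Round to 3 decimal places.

Sum of periods 8–11: 199 + 159 + 21 + 181 = 560
Divide by 4: 560 / 4 = 140.000

140.000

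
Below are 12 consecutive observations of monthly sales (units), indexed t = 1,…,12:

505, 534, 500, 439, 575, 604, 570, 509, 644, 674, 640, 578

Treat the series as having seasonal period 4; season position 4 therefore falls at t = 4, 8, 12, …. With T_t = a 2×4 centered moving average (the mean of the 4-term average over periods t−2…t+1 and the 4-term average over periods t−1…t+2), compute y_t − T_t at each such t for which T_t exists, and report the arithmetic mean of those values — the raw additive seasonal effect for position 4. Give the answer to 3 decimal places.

Season position 4 occurs at t = 4, 8 (where T_t is defined).
t=4: T_4 = 520.75000; y_4 − T_4 = 439 − 520.75000 = -81.75000
t=8: T_8 = 590.50000; y_8 − T_8 = 509 − 590.50000 = -81.50000
Mean deviation: (-81.75000 + -81.50000) / 2 = -81.625

-81.625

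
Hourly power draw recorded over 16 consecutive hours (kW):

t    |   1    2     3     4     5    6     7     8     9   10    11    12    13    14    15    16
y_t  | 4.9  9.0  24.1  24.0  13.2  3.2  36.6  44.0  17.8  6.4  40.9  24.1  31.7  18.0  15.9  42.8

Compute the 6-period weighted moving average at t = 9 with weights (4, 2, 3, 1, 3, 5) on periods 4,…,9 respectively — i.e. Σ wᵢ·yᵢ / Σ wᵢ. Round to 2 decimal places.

21.64

Weighted sum: 4·24.0 + 2·13.2 + 3·3.2 + 1·36.6 + 3·44.0 + 5·17.8 = 96.0 + 26.4 + 9.6 + 36.6 + 132.0 + 89.0 = 389.6
Weight total: 4 + 2 + 3 + 1 + 3 + 5 = 18
WMA = 389.6 / 18 = 21.64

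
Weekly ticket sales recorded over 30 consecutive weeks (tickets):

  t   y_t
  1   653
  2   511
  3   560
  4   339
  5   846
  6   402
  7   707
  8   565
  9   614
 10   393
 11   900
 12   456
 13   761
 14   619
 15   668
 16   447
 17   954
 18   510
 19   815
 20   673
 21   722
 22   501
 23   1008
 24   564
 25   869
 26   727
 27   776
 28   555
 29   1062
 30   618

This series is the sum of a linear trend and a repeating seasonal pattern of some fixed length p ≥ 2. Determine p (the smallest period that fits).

First differences y_{t+1} − y_t: -142, 49, -221, 507, -444, 305, -142, 49, -221, 507, -444, 305, -142, 49, …
The difference pattern repeats every 6 terms and not for any smaller step, so p = 6.

6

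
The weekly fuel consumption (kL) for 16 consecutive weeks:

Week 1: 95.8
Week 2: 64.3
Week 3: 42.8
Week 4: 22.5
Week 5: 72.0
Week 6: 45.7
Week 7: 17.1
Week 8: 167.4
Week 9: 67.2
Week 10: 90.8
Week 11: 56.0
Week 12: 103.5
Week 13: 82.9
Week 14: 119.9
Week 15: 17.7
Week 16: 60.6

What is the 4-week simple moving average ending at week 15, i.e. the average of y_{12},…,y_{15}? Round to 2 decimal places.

Sum of periods 12–15: 103.5 + 82.9 + 119.9 + 17.7 = 324.0
Divide by 4: 324.0 / 4 = 81.00

81.00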